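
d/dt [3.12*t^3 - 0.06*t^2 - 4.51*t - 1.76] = 9.36*t^2 - 0.12*t - 4.51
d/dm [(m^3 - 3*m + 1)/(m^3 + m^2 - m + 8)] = (m^4 + 4*m^3 + 24*m^2 - 2*m - 23)/(m^6 + 2*m^5 - m^4 + 14*m^3 + 17*m^2 - 16*m + 64)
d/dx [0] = 0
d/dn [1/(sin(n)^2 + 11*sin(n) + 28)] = -(2*sin(n) + 11)*cos(n)/(sin(n)^2 + 11*sin(n) + 28)^2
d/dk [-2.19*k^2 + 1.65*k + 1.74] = 1.65 - 4.38*k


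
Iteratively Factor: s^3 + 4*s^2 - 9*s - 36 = (s - 3)*(s^2 + 7*s + 12) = (s - 3)*(s + 3)*(s + 4)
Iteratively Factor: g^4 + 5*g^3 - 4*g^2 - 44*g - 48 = (g - 3)*(g^3 + 8*g^2 + 20*g + 16) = (g - 3)*(g + 2)*(g^2 + 6*g + 8) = (g - 3)*(g + 2)^2*(g + 4)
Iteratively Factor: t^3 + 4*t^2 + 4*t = (t)*(t^2 + 4*t + 4) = t*(t + 2)*(t + 2)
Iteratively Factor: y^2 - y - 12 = (y - 4)*(y + 3)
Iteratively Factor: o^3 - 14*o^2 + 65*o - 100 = (o - 4)*(o^2 - 10*o + 25) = (o - 5)*(o - 4)*(o - 5)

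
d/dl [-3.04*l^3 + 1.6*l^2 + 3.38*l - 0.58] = -9.12*l^2 + 3.2*l + 3.38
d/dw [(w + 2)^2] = 2*w + 4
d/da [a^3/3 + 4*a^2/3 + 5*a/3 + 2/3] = a^2 + 8*a/3 + 5/3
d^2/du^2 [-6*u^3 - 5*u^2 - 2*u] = -36*u - 10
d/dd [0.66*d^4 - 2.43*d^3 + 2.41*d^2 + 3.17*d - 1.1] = 2.64*d^3 - 7.29*d^2 + 4.82*d + 3.17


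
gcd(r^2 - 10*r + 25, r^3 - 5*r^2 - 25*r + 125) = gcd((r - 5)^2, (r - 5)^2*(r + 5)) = r^2 - 10*r + 25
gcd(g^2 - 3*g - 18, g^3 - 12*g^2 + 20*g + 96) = g - 6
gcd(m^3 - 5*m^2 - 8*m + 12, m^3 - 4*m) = m + 2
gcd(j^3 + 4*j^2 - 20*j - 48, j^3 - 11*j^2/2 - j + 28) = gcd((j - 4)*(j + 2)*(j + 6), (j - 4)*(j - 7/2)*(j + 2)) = j^2 - 2*j - 8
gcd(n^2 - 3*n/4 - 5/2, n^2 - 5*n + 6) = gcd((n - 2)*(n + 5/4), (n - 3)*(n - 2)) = n - 2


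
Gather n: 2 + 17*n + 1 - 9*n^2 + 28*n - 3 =-9*n^2 + 45*n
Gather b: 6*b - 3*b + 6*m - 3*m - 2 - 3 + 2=3*b + 3*m - 3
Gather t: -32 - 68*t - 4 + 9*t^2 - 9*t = 9*t^2 - 77*t - 36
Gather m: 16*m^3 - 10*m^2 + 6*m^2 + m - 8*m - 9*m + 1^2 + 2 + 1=16*m^3 - 4*m^2 - 16*m + 4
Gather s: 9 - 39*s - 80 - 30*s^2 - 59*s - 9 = -30*s^2 - 98*s - 80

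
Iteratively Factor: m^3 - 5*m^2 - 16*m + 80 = (m + 4)*(m^2 - 9*m + 20) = (m - 4)*(m + 4)*(m - 5)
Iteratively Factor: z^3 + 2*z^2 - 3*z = (z)*(z^2 + 2*z - 3) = z*(z - 1)*(z + 3)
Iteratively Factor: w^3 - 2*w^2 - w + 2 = (w - 1)*(w^2 - w - 2) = (w - 1)*(w + 1)*(w - 2)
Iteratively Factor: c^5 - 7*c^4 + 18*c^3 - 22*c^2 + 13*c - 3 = (c - 3)*(c^4 - 4*c^3 + 6*c^2 - 4*c + 1) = (c - 3)*(c - 1)*(c^3 - 3*c^2 + 3*c - 1) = (c - 3)*(c - 1)^2*(c^2 - 2*c + 1) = (c - 3)*(c - 1)^3*(c - 1)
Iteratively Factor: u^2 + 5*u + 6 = (u + 3)*(u + 2)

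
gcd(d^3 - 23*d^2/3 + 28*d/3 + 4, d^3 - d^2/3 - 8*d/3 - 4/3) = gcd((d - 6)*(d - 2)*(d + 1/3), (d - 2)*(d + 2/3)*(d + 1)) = d - 2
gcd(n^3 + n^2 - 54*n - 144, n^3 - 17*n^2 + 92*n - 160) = n - 8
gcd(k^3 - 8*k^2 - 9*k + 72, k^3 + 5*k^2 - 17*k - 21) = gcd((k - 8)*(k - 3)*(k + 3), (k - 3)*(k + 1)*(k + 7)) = k - 3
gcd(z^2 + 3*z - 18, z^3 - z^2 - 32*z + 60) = z + 6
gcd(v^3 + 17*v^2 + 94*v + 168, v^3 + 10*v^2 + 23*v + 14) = v + 7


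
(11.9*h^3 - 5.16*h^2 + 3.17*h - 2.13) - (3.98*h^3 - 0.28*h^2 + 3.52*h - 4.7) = 7.92*h^3 - 4.88*h^2 - 0.35*h + 2.57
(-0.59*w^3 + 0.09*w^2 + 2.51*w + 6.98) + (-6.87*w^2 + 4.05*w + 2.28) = -0.59*w^3 - 6.78*w^2 + 6.56*w + 9.26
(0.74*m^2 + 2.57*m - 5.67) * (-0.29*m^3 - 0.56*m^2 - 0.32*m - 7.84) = -0.2146*m^5 - 1.1597*m^4 - 0.0317000000000003*m^3 - 3.4488*m^2 - 18.3344*m + 44.4528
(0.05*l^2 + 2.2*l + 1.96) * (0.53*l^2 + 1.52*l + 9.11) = 0.0265*l^4 + 1.242*l^3 + 4.8383*l^2 + 23.0212*l + 17.8556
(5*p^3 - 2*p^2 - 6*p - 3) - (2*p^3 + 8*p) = 3*p^3 - 2*p^2 - 14*p - 3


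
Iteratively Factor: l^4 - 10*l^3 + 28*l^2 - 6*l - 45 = (l - 3)*(l^3 - 7*l^2 + 7*l + 15) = (l - 3)*(l + 1)*(l^2 - 8*l + 15) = (l - 5)*(l - 3)*(l + 1)*(l - 3)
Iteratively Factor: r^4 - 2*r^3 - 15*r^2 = (r - 5)*(r^3 + 3*r^2) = r*(r - 5)*(r^2 + 3*r) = r^2*(r - 5)*(r + 3)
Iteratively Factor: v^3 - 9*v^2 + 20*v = (v - 5)*(v^2 - 4*v) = (v - 5)*(v - 4)*(v)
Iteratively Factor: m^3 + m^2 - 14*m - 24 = (m - 4)*(m^2 + 5*m + 6) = (m - 4)*(m + 3)*(m + 2)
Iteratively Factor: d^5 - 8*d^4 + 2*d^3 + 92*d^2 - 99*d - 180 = (d - 5)*(d^4 - 3*d^3 - 13*d^2 + 27*d + 36) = (d - 5)*(d + 1)*(d^3 - 4*d^2 - 9*d + 36) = (d - 5)*(d - 4)*(d + 1)*(d^2 - 9) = (d - 5)*(d - 4)*(d + 1)*(d + 3)*(d - 3)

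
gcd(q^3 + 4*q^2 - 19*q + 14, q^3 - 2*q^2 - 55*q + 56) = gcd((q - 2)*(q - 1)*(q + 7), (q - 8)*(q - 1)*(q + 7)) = q^2 + 6*q - 7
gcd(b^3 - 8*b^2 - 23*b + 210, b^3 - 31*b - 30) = b^2 - b - 30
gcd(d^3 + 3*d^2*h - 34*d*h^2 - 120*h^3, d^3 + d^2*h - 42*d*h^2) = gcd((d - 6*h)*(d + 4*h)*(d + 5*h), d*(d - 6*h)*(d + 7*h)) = d - 6*h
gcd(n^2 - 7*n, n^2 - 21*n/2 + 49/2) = n - 7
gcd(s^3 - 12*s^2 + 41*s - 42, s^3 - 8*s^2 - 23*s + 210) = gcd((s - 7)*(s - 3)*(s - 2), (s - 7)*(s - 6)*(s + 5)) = s - 7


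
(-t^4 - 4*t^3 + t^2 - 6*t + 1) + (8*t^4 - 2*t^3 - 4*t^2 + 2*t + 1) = 7*t^4 - 6*t^3 - 3*t^2 - 4*t + 2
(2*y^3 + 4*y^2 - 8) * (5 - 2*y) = -4*y^4 + 2*y^3 + 20*y^2 + 16*y - 40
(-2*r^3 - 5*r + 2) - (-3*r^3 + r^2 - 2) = r^3 - r^2 - 5*r + 4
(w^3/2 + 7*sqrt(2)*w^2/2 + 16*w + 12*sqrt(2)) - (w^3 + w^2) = -w^3/2 - w^2 + 7*sqrt(2)*w^2/2 + 16*w + 12*sqrt(2)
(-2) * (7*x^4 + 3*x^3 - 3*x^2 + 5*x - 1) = -14*x^4 - 6*x^3 + 6*x^2 - 10*x + 2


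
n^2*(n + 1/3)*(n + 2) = n^4 + 7*n^3/3 + 2*n^2/3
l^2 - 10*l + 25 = (l - 5)^2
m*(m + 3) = m^2 + 3*m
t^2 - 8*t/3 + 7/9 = (t - 7/3)*(t - 1/3)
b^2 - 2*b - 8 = (b - 4)*(b + 2)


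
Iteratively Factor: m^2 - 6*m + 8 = (m - 2)*(m - 4)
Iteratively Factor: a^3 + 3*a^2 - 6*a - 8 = (a + 4)*(a^2 - a - 2) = (a - 2)*(a + 4)*(a + 1)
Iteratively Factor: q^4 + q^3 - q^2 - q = (q + 1)*(q^3 - q) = (q - 1)*(q + 1)*(q^2 + q) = q*(q - 1)*(q + 1)*(q + 1)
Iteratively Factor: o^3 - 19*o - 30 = (o - 5)*(o^2 + 5*o + 6) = (o - 5)*(o + 2)*(o + 3)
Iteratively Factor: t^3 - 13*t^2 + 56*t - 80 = (t - 4)*(t^2 - 9*t + 20) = (t - 5)*(t - 4)*(t - 4)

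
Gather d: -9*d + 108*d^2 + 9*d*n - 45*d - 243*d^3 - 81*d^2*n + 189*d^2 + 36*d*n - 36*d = -243*d^3 + d^2*(297 - 81*n) + d*(45*n - 90)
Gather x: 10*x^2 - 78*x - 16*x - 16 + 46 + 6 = 10*x^2 - 94*x + 36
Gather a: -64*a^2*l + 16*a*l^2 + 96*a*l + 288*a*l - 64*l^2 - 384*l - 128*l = -64*a^2*l + a*(16*l^2 + 384*l) - 64*l^2 - 512*l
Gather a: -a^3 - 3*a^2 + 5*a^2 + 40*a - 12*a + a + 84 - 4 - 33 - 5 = -a^3 + 2*a^2 + 29*a + 42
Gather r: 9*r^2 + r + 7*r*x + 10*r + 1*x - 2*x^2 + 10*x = 9*r^2 + r*(7*x + 11) - 2*x^2 + 11*x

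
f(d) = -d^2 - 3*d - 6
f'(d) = -2*d - 3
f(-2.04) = -4.04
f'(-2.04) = 1.08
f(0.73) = -8.72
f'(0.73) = -4.46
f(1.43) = -12.33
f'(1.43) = -5.86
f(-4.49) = -12.69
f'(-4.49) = 5.98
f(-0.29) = -5.21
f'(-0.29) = -2.42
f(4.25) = -36.81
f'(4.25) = -11.50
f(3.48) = -28.55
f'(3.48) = -9.96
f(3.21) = -25.93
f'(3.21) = -9.42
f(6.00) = -60.00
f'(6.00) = -15.00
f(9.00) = -114.00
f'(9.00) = -21.00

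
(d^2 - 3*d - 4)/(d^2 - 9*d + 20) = (d + 1)/(d - 5)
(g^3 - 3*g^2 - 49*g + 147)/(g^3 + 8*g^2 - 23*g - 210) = (g^2 - 10*g + 21)/(g^2 + g - 30)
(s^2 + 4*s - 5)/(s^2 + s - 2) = (s + 5)/(s + 2)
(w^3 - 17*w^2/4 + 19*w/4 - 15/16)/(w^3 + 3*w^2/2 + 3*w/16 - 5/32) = 2*(4*w^2 - 16*w + 15)/(8*w^2 + 14*w + 5)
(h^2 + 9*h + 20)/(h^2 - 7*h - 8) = (h^2 + 9*h + 20)/(h^2 - 7*h - 8)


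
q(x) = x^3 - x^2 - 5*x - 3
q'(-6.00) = 115.00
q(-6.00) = -225.00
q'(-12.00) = 451.00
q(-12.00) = -1815.00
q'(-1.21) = 1.81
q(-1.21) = -0.19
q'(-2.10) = 12.43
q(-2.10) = -6.17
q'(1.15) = -3.33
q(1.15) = -8.55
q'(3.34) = 21.79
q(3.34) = 6.40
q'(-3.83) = 46.67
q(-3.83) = -54.70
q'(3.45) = 23.81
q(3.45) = 8.91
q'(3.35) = 21.97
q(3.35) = 6.62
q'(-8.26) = 216.20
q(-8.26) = -593.49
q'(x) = 3*x^2 - 2*x - 5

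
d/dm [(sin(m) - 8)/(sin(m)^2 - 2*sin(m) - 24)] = (16*sin(m) + cos(m)^2 - 41)*cos(m)/((sin(m) - 6)^2*(sin(m) + 4)^2)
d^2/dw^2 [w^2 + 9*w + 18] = 2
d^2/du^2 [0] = 0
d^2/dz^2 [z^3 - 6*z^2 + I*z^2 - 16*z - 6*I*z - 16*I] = 6*z - 12 + 2*I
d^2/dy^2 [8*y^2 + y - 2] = 16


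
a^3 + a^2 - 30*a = a*(a - 5)*(a + 6)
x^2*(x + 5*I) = x^3 + 5*I*x^2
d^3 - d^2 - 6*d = d*(d - 3)*(d + 2)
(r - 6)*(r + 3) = r^2 - 3*r - 18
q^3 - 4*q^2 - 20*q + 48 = (q - 6)*(q - 2)*(q + 4)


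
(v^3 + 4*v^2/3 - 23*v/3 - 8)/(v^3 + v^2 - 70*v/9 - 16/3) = 3*(v + 1)/(3*v + 2)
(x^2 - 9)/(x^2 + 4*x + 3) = (x - 3)/(x + 1)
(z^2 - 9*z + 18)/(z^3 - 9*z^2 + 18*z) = 1/z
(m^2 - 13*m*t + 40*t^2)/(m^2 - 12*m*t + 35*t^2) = (-m + 8*t)/(-m + 7*t)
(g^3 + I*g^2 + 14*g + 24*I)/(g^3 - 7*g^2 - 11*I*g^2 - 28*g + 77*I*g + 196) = (g^2 + 5*I*g - 6)/(g^2 - 7*g*(1 + I) + 49*I)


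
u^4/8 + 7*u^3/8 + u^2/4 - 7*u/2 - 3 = (u/4 + 1/2)*(u/2 + 1/2)*(u - 2)*(u + 6)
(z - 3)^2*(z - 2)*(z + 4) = z^4 - 4*z^3 - 11*z^2 + 66*z - 72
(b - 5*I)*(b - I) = b^2 - 6*I*b - 5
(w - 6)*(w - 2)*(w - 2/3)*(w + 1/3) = w^4 - 25*w^3/3 + 130*w^2/9 - 20*w/9 - 8/3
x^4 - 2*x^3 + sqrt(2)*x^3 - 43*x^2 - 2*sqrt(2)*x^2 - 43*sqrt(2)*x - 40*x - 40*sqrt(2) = (x - 8)*(x + 1)*(x + 5)*(x + sqrt(2))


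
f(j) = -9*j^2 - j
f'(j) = -18*j - 1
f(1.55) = -23.17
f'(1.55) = -28.90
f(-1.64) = -22.57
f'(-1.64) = 28.52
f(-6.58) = -383.09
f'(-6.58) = 117.44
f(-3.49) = -106.13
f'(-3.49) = 61.82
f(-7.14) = -451.68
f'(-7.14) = 127.52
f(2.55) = -61.07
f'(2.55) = -46.90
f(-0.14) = -0.04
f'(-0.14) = 1.52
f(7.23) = -477.69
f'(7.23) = -131.14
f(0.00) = 0.00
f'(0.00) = -1.00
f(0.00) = 0.00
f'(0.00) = -1.00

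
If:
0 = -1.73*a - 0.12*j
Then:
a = -0.069364161849711*j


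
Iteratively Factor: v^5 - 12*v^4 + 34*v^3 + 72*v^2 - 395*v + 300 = (v - 1)*(v^4 - 11*v^3 + 23*v^2 + 95*v - 300) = (v - 1)*(v + 3)*(v^3 - 14*v^2 + 65*v - 100) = (v - 5)*(v - 1)*(v + 3)*(v^2 - 9*v + 20) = (v - 5)^2*(v - 1)*(v + 3)*(v - 4)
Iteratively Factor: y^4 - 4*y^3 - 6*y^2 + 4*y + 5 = (y + 1)*(y^3 - 5*y^2 - y + 5) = (y - 1)*(y + 1)*(y^2 - 4*y - 5) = (y - 1)*(y + 1)^2*(y - 5)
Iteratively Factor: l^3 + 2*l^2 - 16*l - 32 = (l + 2)*(l^2 - 16) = (l - 4)*(l + 2)*(l + 4)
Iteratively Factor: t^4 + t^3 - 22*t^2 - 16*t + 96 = (t + 4)*(t^3 - 3*t^2 - 10*t + 24) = (t - 2)*(t + 4)*(t^2 - t - 12) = (t - 2)*(t + 3)*(t + 4)*(t - 4)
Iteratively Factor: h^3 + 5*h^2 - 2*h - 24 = (h + 3)*(h^2 + 2*h - 8) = (h + 3)*(h + 4)*(h - 2)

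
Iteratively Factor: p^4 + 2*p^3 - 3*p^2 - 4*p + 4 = (p - 1)*(p^3 + 3*p^2 - 4) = (p - 1)*(p + 2)*(p^2 + p - 2) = (p - 1)^2*(p + 2)*(p + 2)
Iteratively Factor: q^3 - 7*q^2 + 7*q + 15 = (q + 1)*(q^2 - 8*q + 15) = (q - 5)*(q + 1)*(q - 3)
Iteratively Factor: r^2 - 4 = (r - 2)*(r + 2)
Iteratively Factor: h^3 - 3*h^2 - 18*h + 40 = (h - 2)*(h^2 - h - 20) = (h - 5)*(h - 2)*(h + 4)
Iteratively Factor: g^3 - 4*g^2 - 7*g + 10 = (g + 2)*(g^2 - 6*g + 5) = (g - 5)*(g + 2)*(g - 1)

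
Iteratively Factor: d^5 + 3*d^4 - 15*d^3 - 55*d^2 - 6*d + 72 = (d + 3)*(d^4 - 15*d^2 - 10*d + 24) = (d - 4)*(d + 3)*(d^3 + 4*d^2 + d - 6) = (d - 4)*(d + 3)^2*(d^2 + d - 2) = (d - 4)*(d - 1)*(d + 3)^2*(d + 2)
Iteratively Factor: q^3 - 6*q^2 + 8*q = (q - 2)*(q^2 - 4*q) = q*(q - 2)*(q - 4)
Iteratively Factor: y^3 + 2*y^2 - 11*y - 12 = (y - 3)*(y^2 + 5*y + 4) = (y - 3)*(y + 1)*(y + 4)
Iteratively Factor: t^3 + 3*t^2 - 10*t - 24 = (t + 4)*(t^2 - t - 6) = (t - 3)*(t + 4)*(t + 2)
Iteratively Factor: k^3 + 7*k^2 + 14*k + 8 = (k + 2)*(k^2 + 5*k + 4) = (k + 1)*(k + 2)*(k + 4)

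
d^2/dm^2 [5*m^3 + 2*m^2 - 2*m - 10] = 30*m + 4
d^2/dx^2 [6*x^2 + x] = 12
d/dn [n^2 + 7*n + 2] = 2*n + 7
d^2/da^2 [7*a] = 0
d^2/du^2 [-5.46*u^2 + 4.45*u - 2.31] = -10.9200000000000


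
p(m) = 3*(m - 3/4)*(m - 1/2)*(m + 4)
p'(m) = 3*(m - 3/4)*(m - 1/2) + 3*(m - 3/4)*(m + 4) + 3*(m - 1/2)*(m + 4)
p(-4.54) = -43.19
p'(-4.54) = 96.72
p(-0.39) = 10.99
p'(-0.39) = -18.94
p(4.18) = 309.75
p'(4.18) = 212.35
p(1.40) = 9.48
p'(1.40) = 26.86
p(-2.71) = 42.98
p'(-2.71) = 7.51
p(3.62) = 204.70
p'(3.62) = 163.79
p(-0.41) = 11.37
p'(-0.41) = -19.13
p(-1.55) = 34.66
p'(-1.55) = -17.83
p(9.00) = 2734.88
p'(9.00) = 863.62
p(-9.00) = -1389.38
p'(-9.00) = 566.62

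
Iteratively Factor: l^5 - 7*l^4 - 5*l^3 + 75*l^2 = (l - 5)*(l^4 - 2*l^3 - 15*l^2) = (l - 5)*(l + 3)*(l^3 - 5*l^2) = l*(l - 5)*(l + 3)*(l^2 - 5*l) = l*(l - 5)^2*(l + 3)*(l)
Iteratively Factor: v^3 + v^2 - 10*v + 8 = (v - 1)*(v^2 + 2*v - 8) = (v - 2)*(v - 1)*(v + 4)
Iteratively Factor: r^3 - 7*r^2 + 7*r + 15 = (r - 5)*(r^2 - 2*r - 3) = (r - 5)*(r - 3)*(r + 1)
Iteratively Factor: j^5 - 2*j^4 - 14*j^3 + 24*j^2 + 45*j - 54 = (j - 3)*(j^4 + j^3 - 11*j^2 - 9*j + 18) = (j - 3)*(j + 2)*(j^3 - j^2 - 9*j + 9) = (j - 3)^2*(j + 2)*(j^2 + 2*j - 3) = (j - 3)^2*(j + 2)*(j + 3)*(j - 1)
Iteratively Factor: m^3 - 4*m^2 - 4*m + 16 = (m - 2)*(m^2 - 2*m - 8) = (m - 2)*(m + 2)*(m - 4)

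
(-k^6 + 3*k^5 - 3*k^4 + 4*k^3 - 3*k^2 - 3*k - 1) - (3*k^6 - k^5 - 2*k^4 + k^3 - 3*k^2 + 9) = -4*k^6 + 4*k^5 - k^4 + 3*k^3 - 3*k - 10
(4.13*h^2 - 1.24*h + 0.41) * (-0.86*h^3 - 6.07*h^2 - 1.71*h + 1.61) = -3.5518*h^5 - 24.0027*h^4 + 0.111900000000001*h^3 + 6.281*h^2 - 2.6975*h + 0.6601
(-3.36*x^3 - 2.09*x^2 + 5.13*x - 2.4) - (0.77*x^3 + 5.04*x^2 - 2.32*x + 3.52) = -4.13*x^3 - 7.13*x^2 + 7.45*x - 5.92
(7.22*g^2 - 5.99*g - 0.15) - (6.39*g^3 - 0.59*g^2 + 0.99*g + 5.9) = -6.39*g^3 + 7.81*g^2 - 6.98*g - 6.05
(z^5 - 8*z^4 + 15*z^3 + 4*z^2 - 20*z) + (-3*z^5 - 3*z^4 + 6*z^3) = -2*z^5 - 11*z^4 + 21*z^3 + 4*z^2 - 20*z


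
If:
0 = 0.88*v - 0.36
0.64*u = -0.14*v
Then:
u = -0.09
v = 0.41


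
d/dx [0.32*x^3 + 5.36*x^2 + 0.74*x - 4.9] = 0.96*x^2 + 10.72*x + 0.74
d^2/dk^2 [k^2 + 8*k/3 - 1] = 2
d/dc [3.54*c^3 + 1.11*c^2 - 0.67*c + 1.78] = 10.62*c^2 + 2.22*c - 0.67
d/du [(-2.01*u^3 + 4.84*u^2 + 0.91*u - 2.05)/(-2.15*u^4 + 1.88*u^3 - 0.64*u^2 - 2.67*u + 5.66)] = (-4.3215*u^6 + 20.812*u^5 - 1.9433*u^4 - 10.3182*u^3 - 34.9082*u^2 + 52.1648*u - 0.322899999999999)/(4.6225*u^8 - 8.084*u^7 + 6.2864*u^6 + 9.0746*u^5 - 33.9676*u^4 + 24.6992*u^3 - 0.115900000000001*u^2 - 30.2244*u + 32.0356)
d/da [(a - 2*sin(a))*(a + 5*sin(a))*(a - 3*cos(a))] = 3*sqrt(2)*a^2*sin(a + pi/4) + 3*a^2 - 10*a*sin(2*a) - 9*a*cos(2*a) - 6*sqrt(2)*a*cos(a + pi/4) - 15*sin(a)/2 - 9*sin(2*a)/2 + 45*sin(3*a)/2 + 5*cos(2*a) - 5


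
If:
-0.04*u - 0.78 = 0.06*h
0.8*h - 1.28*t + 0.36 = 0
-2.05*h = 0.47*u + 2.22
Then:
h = 5.16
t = 3.51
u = -27.25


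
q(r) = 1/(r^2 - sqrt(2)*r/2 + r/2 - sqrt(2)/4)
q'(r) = (-2*r - 1/2 + sqrt(2)/2)/(r^2 - sqrt(2)*r/2 + r/2 - sqrt(2)/4)^2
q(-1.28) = 0.65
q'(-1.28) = 1.15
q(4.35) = 0.06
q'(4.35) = -0.03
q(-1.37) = 0.55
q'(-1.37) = 0.90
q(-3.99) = 0.06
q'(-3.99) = 0.03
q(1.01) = 2.19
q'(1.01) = -8.67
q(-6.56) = 0.02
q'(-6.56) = 0.01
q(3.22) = 0.11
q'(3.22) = -0.07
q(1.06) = 1.82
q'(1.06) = -6.31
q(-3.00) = 0.11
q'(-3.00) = 0.07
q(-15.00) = 0.00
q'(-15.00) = 0.00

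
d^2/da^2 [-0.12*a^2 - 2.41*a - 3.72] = -0.240000000000000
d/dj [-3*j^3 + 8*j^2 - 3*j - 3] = -9*j^2 + 16*j - 3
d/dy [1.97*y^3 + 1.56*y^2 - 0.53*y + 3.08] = 5.91*y^2 + 3.12*y - 0.53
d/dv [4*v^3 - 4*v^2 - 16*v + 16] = 12*v^2 - 8*v - 16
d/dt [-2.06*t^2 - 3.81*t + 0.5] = -4.12*t - 3.81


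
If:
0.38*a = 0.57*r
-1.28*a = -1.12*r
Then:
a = 0.00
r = 0.00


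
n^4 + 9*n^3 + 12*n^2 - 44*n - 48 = (n - 2)*(n + 1)*(n + 4)*(n + 6)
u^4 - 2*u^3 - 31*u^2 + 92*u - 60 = (u - 5)*(u - 2)*(u - 1)*(u + 6)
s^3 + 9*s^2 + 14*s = s*(s + 2)*(s + 7)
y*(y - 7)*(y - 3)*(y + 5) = y^4 - 5*y^3 - 29*y^2 + 105*y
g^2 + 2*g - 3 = (g - 1)*(g + 3)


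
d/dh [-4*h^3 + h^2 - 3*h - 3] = -12*h^2 + 2*h - 3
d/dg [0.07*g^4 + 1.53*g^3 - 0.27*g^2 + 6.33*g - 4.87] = 0.28*g^3 + 4.59*g^2 - 0.54*g + 6.33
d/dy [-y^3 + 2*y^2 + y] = -3*y^2 + 4*y + 1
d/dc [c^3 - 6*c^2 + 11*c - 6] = 3*c^2 - 12*c + 11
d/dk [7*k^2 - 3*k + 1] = 14*k - 3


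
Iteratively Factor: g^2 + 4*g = (g)*(g + 4)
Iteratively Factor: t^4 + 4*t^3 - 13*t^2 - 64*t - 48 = (t - 4)*(t^3 + 8*t^2 + 19*t + 12) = (t - 4)*(t + 3)*(t^2 + 5*t + 4) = (t - 4)*(t + 3)*(t + 4)*(t + 1)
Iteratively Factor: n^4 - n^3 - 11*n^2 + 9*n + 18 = (n + 3)*(n^3 - 4*n^2 + n + 6) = (n - 3)*(n + 3)*(n^2 - n - 2) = (n - 3)*(n + 1)*(n + 3)*(n - 2)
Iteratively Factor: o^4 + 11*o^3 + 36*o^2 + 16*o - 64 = (o - 1)*(o^3 + 12*o^2 + 48*o + 64) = (o - 1)*(o + 4)*(o^2 + 8*o + 16) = (o - 1)*(o + 4)^2*(o + 4)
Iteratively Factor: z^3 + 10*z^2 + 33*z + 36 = (z + 4)*(z^2 + 6*z + 9) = (z + 3)*(z + 4)*(z + 3)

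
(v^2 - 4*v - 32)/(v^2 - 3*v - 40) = (v + 4)/(v + 5)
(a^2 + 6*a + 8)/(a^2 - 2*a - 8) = (a + 4)/(a - 4)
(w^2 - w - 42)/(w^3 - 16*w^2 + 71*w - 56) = (w + 6)/(w^2 - 9*w + 8)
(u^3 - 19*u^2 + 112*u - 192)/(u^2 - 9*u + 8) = (u^2 - 11*u + 24)/(u - 1)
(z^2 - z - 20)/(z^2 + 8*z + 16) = (z - 5)/(z + 4)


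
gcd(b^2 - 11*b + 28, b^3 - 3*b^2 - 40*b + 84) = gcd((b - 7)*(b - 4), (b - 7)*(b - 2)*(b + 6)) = b - 7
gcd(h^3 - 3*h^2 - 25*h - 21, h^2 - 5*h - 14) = h - 7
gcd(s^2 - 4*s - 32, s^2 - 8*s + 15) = 1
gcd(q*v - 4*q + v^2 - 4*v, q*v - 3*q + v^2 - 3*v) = q + v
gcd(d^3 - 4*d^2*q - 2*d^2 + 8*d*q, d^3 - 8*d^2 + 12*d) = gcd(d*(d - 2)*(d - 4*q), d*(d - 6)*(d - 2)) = d^2 - 2*d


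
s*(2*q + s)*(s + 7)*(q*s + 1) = 2*q^2*s^3 + 14*q^2*s^2 + q*s^4 + 7*q*s^3 + 2*q*s^2 + 14*q*s + s^3 + 7*s^2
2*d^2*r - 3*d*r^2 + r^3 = r*(-2*d + r)*(-d + r)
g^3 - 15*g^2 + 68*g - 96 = (g - 8)*(g - 4)*(g - 3)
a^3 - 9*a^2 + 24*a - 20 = (a - 5)*(a - 2)^2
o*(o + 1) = o^2 + o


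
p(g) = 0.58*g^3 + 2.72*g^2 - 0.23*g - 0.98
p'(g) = 1.74*g^2 + 5.44*g - 0.23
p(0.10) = -0.98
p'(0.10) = 0.33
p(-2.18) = 6.44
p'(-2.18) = -3.82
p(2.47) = 23.79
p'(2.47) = 23.82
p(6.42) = 263.13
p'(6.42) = 106.41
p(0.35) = -0.70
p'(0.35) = 1.89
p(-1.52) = 3.62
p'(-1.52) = -4.48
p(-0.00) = -0.98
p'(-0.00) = -0.23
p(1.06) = 2.52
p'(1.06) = 7.49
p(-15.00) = -1343.03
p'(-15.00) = 309.67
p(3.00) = 38.47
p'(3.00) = 31.75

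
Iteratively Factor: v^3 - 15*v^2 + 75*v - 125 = (v - 5)*(v^2 - 10*v + 25) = (v - 5)^2*(v - 5)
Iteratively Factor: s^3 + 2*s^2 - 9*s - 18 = (s + 3)*(s^2 - s - 6) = (s - 3)*(s + 3)*(s + 2)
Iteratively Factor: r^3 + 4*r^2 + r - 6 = (r + 2)*(r^2 + 2*r - 3) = (r + 2)*(r + 3)*(r - 1)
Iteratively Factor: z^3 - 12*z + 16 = (z + 4)*(z^2 - 4*z + 4) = (z - 2)*(z + 4)*(z - 2)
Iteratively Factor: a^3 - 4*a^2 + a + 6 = (a + 1)*(a^2 - 5*a + 6) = (a - 2)*(a + 1)*(a - 3)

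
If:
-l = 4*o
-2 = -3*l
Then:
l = 2/3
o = -1/6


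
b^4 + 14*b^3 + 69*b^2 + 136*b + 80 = (b + 1)*(b + 4)^2*(b + 5)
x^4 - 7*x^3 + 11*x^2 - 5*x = x*(x - 5)*(x - 1)^2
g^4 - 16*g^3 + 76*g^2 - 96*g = g*(g - 8)*(g - 6)*(g - 2)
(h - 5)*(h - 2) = h^2 - 7*h + 10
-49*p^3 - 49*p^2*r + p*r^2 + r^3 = (-7*p + r)*(p + r)*(7*p + r)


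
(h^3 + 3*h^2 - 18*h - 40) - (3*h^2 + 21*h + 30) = h^3 - 39*h - 70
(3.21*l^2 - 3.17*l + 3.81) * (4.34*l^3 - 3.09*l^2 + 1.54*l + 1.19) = 13.9314*l^5 - 23.6767*l^4 + 31.2741*l^3 - 12.8348*l^2 + 2.0951*l + 4.5339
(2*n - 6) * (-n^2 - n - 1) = -2*n^3 + 4*n^2 + 4*n + 6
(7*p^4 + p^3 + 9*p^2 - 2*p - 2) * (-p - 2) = -7*p^5 - 15*p^4 - 11*p^3 - 16*p^2 + 6*p + 4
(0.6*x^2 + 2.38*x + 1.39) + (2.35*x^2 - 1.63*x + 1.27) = 2.95*x^2 + 0.75*x + 2.66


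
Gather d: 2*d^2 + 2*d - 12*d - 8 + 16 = 2*d^2 - 10*d + 8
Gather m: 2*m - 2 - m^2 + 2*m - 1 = -m^2 + 4*m - 3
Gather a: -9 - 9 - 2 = -20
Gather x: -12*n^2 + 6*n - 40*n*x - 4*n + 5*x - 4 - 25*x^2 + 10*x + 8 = -12*n^2 + 2*n - 25*x^2 + x*(15 - 40*n) + 4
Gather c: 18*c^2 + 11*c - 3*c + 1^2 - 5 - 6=18*c^2 + 8*c - 10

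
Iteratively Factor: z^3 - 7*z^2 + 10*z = (z - 5)*(z^2 - 2*z) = z*(z - 5)*(z - 2)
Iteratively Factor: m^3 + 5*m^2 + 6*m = (m + 2)*(m^2 + 3*m) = m*(m + 2)*(m + 3)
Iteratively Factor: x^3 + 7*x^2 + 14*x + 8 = (x + 2)*(x^2 + 5*x + 4) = (x + 2)*(x + 4)*(x + 1)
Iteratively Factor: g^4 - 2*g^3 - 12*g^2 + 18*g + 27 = (g - 3)*(g^3 + g^2 - 9*g - 9) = (g - 3)*(g + 1)*(g^2 - 9) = (g - 3)^2*(g + 1)*(g + 3)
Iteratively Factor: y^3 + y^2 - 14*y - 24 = (y + 2)*(y^2 - y - 12) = (y - 4)*(y + 2)*(y + 3)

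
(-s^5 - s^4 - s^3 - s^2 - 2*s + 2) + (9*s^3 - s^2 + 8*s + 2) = -s^5 - s^4 + 8*s^3 - 2*s^2 + 6*s + 4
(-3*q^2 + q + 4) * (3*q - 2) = -9*q^3 + 9*q^2 + 10*q - 8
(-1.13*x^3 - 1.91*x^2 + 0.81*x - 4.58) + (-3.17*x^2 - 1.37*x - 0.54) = -1.13*x^3 - 5.08*x^2 - 0.56*x - 5.12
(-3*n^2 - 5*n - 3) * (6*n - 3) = -18*n^3 - 21*n^2 - 3*n + 9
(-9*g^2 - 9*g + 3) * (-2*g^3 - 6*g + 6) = 18*g^5 + 18*g^4 + 48*g^3 - 72*g + 18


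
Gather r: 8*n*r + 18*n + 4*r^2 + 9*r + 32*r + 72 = 18*n + 4*r^2 + r*(8*n + 41) + 72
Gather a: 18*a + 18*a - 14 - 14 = 36*a - 28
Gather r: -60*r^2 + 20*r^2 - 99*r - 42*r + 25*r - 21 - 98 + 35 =-40*r^2 - 116*r - 84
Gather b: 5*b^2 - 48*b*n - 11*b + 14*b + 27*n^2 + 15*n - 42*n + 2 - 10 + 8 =5*b^2 + b*(3 - 48*n) + 27*n^2 - 27*n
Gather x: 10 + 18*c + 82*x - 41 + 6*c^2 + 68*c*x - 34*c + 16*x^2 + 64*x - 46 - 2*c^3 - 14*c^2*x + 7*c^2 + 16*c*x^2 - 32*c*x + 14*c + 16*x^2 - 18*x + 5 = -2*c^3 + 13*c^2 - 2*c + x^2*(16*c + 32) + x*(-14*c^2 + 36*c + 128) - 72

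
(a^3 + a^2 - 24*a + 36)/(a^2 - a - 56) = (-a^3 - a^2 + 24*a - 36)/(-a^2 + a + 56)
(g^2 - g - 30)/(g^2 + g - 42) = (g + 5)/(g + 7)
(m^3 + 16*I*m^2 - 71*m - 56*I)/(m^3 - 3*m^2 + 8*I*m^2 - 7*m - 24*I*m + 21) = (m + 8*I)/(m - 3)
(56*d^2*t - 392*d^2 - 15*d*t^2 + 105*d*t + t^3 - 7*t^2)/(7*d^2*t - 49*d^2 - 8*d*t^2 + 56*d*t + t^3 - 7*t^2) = (-8*d + t)/(-d + t)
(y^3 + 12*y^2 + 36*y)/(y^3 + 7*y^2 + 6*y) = (y + 6)/(y + 1)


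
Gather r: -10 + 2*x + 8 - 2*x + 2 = 0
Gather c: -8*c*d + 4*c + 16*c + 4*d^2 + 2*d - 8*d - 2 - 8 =c*(20 - 8*d) + 4*d^2 - 6*d - 10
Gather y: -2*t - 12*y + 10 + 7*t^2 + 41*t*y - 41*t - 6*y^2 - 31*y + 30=7*t^2 - 43*t - 6*y^2 + y*(41*t - 43) + 40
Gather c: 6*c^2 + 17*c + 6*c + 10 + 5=6*c^2 + 23*c + 15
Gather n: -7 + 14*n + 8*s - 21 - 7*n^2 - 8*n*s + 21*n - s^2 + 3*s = -7*n^2 + n*(35 - 8*s) - s^2 + 11*s - 28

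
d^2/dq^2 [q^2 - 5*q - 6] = 2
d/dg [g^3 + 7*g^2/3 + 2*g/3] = 3*g^2 + 14*g/3 + 2/3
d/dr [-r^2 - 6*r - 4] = -2*r - 6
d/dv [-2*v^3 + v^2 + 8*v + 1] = -6*v^2 + 2*v + 8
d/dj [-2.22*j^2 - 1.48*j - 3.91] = -4.44*j - 1.48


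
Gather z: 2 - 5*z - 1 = 1 - 5*z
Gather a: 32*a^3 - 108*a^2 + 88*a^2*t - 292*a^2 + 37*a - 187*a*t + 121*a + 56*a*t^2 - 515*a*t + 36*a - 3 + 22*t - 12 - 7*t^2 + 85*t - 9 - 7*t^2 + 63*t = 32*a^3 + a^2*(88*t - 400) + a*(56*t^2 - 702*t + 194) - 14*t^2 + 170*t - 24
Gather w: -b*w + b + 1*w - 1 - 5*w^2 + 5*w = b - 5*w^2 + w*(6 - b) - 1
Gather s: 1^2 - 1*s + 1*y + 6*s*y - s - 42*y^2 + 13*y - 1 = s*(6*y - 2) - 42*y^2 + 14*y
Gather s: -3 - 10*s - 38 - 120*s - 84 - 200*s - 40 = -330*s - 165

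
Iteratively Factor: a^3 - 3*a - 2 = (a + 1)*(a^2 - a - 2) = (a - 2)*(a + 1)*(a + 1)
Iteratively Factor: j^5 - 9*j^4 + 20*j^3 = (j)*(j^4 - 9*j^3 + 20*j^2) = j^2*(j^3 - 9*j^2 + 20*j) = j^2*(j - 4)*(j^2 - 5*j) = j^3*(j - 4)*(j - 5)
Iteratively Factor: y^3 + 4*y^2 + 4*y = (y + 2)*(y^2 + 2*y) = (y + 2)^2*(y)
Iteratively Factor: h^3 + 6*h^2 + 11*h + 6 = (h + 2)*(h^2 + 4*h + 3) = (h + 2)*(h + 3)*(h + 1)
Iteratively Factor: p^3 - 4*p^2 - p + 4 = (p - 1)*(p^2 - 3*p - 4) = (p - 1)*(p + 1)*(p - 4)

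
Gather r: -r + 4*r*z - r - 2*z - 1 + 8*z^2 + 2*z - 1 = r*(4*z - 2) + 8*z^2 - 2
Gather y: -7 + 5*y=5*y - 7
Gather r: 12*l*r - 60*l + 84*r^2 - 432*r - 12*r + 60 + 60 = -60*l + 84*r^2 + r*(12*l - 444) + 120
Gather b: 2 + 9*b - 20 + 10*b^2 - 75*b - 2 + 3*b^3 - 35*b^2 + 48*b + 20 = 3*b^3 - 25*b^2 - 18*b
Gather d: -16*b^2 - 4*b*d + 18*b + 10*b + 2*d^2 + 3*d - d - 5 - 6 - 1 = -16*b^2 + 28*b + 2*d^2 + d*(2 - 4*b) - 12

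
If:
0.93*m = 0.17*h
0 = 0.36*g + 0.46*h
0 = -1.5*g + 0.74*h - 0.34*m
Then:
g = 0.00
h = 0.00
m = 0.00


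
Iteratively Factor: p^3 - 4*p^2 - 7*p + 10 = (p - 1)*(p^2 - 3*p - 10) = (p - 5)*(p - 1)*(p + 2)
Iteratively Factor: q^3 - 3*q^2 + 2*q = (q)*(q^2 - 3*q + 2) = q*(q - 2)*(q - 1)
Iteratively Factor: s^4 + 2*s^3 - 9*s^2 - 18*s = (s + 3)*(s^3 - s^2 - 6*s) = s*(s + 3)*(s^2 - s - 6) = s*(s - 3)*(s + 3)*(s + 2)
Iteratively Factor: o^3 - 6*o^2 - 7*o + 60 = (o - 5)*(o^2 - o - 12) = (o - 5)*(o + 3)*(o - 4)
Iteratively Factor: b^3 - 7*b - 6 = (b + 2)*(b^2 - 2*b - 3) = (b - 3)*(b + 2)*(b + 1)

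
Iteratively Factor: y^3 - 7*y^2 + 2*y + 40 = (y - 5)*(y^2 - 2*y - 8) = (y - 5)*(y + 2)*(y - 4)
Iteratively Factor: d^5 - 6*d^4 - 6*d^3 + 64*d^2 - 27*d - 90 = (d - 3)*(d^4 - 3*d^3 - 15*d^2 + 19*d + 30) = (d - 3)*(d + 3)*(d^3 - 6*d^2 + 3*d + 10) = (d - 3)*(d - 2)*(d + 3)*(d^2 - 4*d - 5) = (d - 5)*(d - 3)*(d - 2)*(d + 3)*(d + 1)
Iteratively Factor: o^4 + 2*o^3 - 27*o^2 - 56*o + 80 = (o + 4)*(o^3 - 2*o^2 - 19*o + 20) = (o - 5)*(o + 4)*(o^2 + 3*o - 4) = (o - 5)*(o + 4)^2*(o - 1)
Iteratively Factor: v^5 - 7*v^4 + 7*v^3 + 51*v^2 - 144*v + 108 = (v - 3)*(v^4 - 4*v^3 - 5*v^2 + 36*v - 36) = (v - 3)^2*(v^3 - v^2 - 8*v + 12) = (v - 3)^2*(v - 2)*(v^2 + v - 6) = (v - 3)^2*(v - 2)^2*(v + 3)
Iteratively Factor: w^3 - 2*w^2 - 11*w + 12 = (w - 1)*(w^2 - w - 12) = (w - 4)*(w - 1)*(w + 3)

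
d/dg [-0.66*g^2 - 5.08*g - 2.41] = -1.32*g - 5.08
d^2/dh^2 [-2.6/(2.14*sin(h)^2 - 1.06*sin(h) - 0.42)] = (-47.62784*sin(h)^4 + 17.69352*sin(h)^3 + 59.17288*sin(h)^2 - 34.22952*sin(h) + 10.51648)/(-2.14*sin(h)^2 + 1.06*sin(h) + 0.42)^3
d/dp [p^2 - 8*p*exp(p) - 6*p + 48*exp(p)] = -8*p*exp(p) + 2*p + 40*exp(p) - 6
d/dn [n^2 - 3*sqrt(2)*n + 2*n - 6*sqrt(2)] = 2*n - 3*sqrt(2) + 2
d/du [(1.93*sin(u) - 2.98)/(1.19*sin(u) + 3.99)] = 11.2469*cos(u)/(1.19*sin(u) + 3.99)^2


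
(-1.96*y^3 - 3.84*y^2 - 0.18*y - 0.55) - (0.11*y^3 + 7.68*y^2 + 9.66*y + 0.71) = -2.07*y^3 - 11.52*y^2 - 9.84*y - 1.26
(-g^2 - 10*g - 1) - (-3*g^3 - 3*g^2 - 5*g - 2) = 3*g^3 + 2*g^2 - 5*g + 1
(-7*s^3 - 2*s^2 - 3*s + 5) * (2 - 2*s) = 14*s^4 - 10*s^3 + 2*s^2 - 16*s + 10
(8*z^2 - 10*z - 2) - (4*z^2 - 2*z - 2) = 4*z^2 - 8*z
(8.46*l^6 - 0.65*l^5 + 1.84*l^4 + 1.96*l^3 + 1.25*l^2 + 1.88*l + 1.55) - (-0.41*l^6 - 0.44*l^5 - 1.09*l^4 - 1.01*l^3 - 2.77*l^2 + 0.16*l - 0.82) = 8.87*l^6 - 0.21*l^5 + 2.93*l^4 + 2.97*l^3 + 4.02*l^2 + 1.72*l + 2.37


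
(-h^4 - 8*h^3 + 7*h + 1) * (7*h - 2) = -7*h^5 - 54*h^4 + 16*h^3 + 49*h^2 - 7*h - 2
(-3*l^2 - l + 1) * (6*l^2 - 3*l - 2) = -18*l^4 + 3*l^3 + 15*l^2 - l - 2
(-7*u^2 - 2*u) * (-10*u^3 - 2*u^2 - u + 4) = 70*u^5 + 34*u^4 + 11*u^3 - 26*u^2 - 8*u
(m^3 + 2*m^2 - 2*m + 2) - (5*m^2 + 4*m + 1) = m^3 - 3*m^2 - 6*m + 1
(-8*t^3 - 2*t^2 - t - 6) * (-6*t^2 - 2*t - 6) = 48*t^5 + 28*t^4 + 58*t^3 + 50*t^2 + 18*t + 36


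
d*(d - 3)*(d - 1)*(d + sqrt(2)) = d^4 - 4*d^3 + sqrt(2)*d^3 - 4*sqrt(2)*d^2 + 3*d^2 + 3*sqrt(2)*d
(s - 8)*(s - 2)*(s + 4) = s^3 - 6*s^2 - 24*s + 64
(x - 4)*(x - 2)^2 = x^3 - 8*x^2 + 20*x - 16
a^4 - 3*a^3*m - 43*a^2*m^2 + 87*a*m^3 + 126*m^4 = (a - 7*m)*(a - 3*m)*(a + m)*(a + 6*m)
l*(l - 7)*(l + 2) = l^3 - 5*l^2 - 14*l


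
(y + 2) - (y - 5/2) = 9/2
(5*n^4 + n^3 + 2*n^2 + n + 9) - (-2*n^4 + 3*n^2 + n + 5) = 7*n^4 + n^3 - n^2 + 4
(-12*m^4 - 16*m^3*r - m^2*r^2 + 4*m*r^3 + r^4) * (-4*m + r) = 48*m^5 + 52*m^4*r - 12*m^3*r^2 - 17*m^2*r^3 + r^5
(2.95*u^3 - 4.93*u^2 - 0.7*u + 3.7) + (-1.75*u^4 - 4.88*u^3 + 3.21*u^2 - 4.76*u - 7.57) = -1.75*u^4 - 1.93*u^3 - 1.72*u^2 - 5.46*u - 3.87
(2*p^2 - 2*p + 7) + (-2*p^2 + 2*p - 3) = 4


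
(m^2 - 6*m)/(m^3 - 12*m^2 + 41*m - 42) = m*(m - 6)/(m^3 - 12*m^2 + 41*m - 42)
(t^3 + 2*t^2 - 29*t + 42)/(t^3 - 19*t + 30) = (t + 7)/(t + 5)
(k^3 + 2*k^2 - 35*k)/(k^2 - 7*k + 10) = k*(k + 7)/(k - 2)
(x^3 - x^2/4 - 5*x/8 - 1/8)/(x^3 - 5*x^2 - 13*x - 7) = (-8*x^3 + 2*x^2 + 5*x + 1)/(8*(-x^3 + 5*x^2 + 13*x + 7))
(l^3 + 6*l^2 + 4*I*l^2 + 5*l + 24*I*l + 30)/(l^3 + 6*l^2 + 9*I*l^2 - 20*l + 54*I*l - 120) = (l - I)/(l + 4*I)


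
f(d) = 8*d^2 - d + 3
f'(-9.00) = -145.00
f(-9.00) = 660.00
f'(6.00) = 95.00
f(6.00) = 285.00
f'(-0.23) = -4.68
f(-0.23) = 3.65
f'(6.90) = 109.40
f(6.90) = 376.98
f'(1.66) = 25.56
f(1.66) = 23.38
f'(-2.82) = -46.12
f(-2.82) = 69.44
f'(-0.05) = -1.80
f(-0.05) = 3.07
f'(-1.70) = -28.20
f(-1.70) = 27.82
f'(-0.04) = -1.64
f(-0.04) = 3.05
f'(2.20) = 34.20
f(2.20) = 39.52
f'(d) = 16*d - 1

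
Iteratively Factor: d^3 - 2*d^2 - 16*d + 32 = (d - 2)*(d^2 - 16) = (d - 4)*(d - 2)*(d + 4)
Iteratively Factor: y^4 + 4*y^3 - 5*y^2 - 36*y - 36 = (y + 2)*(y^3 + 2*y^2 - 9*y - 18) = (y + 2)^2*(y^2 - 9) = (y - 3)*(y + 2)^2*(y + 3)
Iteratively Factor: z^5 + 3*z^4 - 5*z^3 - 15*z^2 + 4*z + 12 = (z + 3)*(z^4 - 5*z^2 + 4) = (z - 2)*(z + 3)*(z^3 + 2*z^2 - z - 2) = (z - 2)*(z - 1)*(z + 3)*(z^2 + 3*z + 2) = (z - 2)*(z - 1)*(z + 2)*(z + 3)*(z + 1)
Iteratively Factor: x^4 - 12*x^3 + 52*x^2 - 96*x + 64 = (x - 4)*(x^3 - 8*x^2 + 20*x - 16) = (x - 4)*(x - 2)*(x^2 - 6*x + 8) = (x - 4)^2*(x - 2)*(x - 2)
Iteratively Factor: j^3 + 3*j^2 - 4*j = (j - 1)*(j^2 + 4*j) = (j - 1)*(j + 4)*(j)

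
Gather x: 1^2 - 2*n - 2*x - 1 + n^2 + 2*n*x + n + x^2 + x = n^2 - n + x^2 + x*(2*n - 1)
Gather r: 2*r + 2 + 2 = 2*r + 4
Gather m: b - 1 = b - 1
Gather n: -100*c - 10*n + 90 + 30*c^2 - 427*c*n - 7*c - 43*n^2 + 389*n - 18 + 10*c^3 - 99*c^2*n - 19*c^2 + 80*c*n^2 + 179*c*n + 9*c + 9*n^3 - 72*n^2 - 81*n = 10*c^3 + 11*c^2 - 98*c + 9*n^3 + n^2*(80*c - 115) + n*(-99*c^2 - 248*c + 298) + 72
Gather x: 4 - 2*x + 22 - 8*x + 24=50 - 10*x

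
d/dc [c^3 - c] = 3*c^2 - 1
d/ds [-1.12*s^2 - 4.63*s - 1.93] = -2.24*s - 4.63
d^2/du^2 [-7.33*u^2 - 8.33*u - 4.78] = -14.6600000000000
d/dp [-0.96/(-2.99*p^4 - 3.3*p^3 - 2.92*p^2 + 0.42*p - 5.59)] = (-11.4816*p^3 - 9.504*p^2 - 5.6064*p + 0.4032)/(2.99*p^4 + 3.3*p^3 + 2.92*p^2 - 0.42*p + 5.59)^2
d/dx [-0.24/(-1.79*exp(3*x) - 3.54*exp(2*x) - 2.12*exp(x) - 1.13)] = (-1.2888*exp(2*x) - 1.6992*exp(x) - 0.5088)*exp(x)/(1.79*exp(3*x) + 3.54*exp(2*x) + 2.12*exp(x) + 1.13)^2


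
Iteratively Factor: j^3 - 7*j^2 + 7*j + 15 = (j - 3)*(j^2 - 4*j - 5) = (j - 5)*(j - 3)*(j + 1)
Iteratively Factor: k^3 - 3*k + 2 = (k + 2)*(k^2 - 2*k + 1) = (k - 1)*(k + 2)*(k - 1)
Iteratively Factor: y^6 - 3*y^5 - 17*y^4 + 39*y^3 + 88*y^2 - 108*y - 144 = (y - 3)*(y^5 - 17*y^3 - 12*y^2 + 52*y + 48) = (y - 3)*(y + 1)*(y^4 - y^3 - 16*y^2 + 4*y + 48) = (y - 3)*(y + 1)*(y + 2)*(y^3 - 3*y^2 - 10*y + 24) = (y - 3)*(y - 2)*(y + 1)*(y + 2)*(y^2 - y - 12) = (y - 3)*(y - 2)*(y + 1)*(y + 2)*(y + 3)*(y - 4)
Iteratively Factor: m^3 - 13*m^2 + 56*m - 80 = (m - 4)*(m^2 - 9*m + 20) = (m - 5)*(m - 4)*(m - 4)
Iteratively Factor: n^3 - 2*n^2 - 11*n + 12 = (n - 4)*(n^2 + 2*n - 3) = (n - 4)*(n + 3)*(n - 1)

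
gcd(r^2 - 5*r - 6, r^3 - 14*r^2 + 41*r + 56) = r + 1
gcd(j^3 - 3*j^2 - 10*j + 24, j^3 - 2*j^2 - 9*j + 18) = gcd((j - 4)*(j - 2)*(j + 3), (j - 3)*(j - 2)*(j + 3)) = j^2 + j - 6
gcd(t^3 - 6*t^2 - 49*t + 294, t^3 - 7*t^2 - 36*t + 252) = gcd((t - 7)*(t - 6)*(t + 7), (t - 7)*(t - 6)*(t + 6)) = t^2 - 13*t + 42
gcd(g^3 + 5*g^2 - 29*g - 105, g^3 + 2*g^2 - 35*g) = g^2 + 2*g - 35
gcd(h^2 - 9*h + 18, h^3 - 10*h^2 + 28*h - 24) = h - 6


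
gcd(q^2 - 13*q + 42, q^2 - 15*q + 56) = q - 7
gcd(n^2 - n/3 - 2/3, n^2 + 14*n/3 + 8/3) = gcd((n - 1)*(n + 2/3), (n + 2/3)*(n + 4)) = n + 2/3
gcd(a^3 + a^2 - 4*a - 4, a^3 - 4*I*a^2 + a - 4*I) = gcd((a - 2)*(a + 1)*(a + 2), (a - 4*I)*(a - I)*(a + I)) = 1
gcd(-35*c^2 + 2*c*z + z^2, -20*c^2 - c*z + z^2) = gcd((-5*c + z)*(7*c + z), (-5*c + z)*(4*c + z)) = -5*c + z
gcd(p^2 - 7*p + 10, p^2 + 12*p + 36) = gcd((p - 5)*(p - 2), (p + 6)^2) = 1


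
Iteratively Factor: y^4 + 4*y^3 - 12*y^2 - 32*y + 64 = (y - 2)*(y^3 + 6*y^2 - 32) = (y - 2)*(y + 4)*(y^2 + 2*y - 8) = (y - 2)*(y + 4)^2*(y - 2)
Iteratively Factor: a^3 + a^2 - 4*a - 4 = (a - 2)*(a^2 + 3*a + 2) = (a - 2)*(a + 2)*(a + 1)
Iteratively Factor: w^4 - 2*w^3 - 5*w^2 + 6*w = (w - 1)*(w^3 - w^2 - 6*w) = (w - 1)*(w + 2)*(w^2 - 3*w) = (w - 3)*(w - 1)*(w + 2)*(w)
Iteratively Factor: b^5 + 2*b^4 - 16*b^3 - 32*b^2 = (b + 4)*(b^4 - 2*b^3 - 8*b^2) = (b + 2)*(b + 4)*(b^3 - 4*b^2) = b*(b + 2)*(b + 4)*(b^2 - 4*b) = b^2*(b + 2)*(b + 4)*(b - 4)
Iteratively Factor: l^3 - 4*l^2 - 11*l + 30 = (l - 5)*(l^2 + l - 6) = (l - 5)*(l - 2)*(l + 3)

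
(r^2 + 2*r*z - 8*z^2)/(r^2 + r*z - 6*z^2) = (r + 4*z)/(r + 3*z)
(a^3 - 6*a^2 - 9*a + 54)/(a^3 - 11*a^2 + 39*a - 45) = (a^2 - 3*a - 18)/(a^2 - 8*a + 15)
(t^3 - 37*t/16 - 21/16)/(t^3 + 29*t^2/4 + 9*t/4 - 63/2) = (4*t^2 + 7*t + 3)/(4*(t^2 + 9*t + 18))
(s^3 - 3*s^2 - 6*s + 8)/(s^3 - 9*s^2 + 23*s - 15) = (s^2 - 2*s - 8)/(s^2 - 8*s + 15)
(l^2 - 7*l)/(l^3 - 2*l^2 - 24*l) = (7 - l)/(-l^2 + 2*l + 24)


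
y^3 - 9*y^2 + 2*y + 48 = (y - 8)*(y - 3)*(y + 2)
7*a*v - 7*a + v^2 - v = (7*a + v)*(v - 1)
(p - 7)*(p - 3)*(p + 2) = p^3 - 8*p^2 + p + 42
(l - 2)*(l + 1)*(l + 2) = l^3 + l^2 - 4*l - 4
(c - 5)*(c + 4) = c^2 - c - 20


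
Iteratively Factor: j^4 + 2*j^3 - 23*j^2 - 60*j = (j + 3)*(j^3 - j^2 - 20*j) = (j - 5)*(j + 3)*(j^2 + 4*j) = j*(j - 5)*(j + 3)*(j + 4)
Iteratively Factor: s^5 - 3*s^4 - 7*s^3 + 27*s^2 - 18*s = (s + 3)*(s^4 - 6*s^3 + 11*s^2 - 6*s) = (s - 1)*(s + 3)*(s^3 - 5*s^2 + 6*s) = (s - 2)*(s - 1)*(s + 3)*(s^2 - 3*s) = s*(s - 2)*(s - 1)*(s + 3)*(s - 3)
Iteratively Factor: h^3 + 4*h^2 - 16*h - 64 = (h + 4)*(h^2 - 16) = (h + 4)^2*(h - 4)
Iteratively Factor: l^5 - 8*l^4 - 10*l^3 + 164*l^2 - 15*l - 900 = (l + 3)*(l^4 - 11*l^3 + 23*l^2 + 95*l - 300) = (l + 3)^2*(l^3 - 14*l^2 + 65*l - 100) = (l - 5)*(l + 3)^2*(l^2 - 9*l + 20) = (l - 5)^2*(l + 3)^2*(l - 4)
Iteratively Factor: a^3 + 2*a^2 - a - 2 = (a + 1)*(a^2 + a - 2) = (a + 1)*(a + 2)*(a - 1)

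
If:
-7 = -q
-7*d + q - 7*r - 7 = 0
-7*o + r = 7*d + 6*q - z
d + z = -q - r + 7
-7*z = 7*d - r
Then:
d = 0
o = -6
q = 7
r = 0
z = 0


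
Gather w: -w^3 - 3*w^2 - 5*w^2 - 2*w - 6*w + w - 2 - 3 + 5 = -w^3 - 8*w^2 - 7*w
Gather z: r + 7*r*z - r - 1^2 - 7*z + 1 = z*(7*r - 7)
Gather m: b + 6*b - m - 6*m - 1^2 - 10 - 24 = 7*b - 7*m - 35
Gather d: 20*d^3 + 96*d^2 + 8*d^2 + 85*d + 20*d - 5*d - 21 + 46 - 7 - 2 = 20*d^3 + 104*d^2 + 100*d + 16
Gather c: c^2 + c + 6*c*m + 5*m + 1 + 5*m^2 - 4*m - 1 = c^2 + c*(6*m + 1) + 5*m^2 + m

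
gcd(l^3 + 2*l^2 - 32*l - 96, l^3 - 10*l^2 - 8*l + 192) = l^2 - 2*l - 24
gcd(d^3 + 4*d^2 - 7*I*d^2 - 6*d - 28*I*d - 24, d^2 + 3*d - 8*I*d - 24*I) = 1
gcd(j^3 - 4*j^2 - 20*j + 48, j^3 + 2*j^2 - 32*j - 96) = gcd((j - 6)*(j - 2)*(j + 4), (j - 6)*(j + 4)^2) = j^2 - 2*j - 24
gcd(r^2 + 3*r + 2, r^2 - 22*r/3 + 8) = 1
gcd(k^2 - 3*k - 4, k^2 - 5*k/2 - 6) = k - 4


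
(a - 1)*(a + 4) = a^2 + 3*a - 4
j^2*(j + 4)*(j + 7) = j^4 + 11*j^3 + 28*j^2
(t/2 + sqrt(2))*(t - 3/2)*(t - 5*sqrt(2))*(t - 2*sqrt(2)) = t^4/2 - 5*sqrt(2)*t^3/2 - 3*t^3/4 - 4*t^2 + 15*sqrt(2)*t^2/4 + 6*t + 20*sqrt(2)*t - 30*sqrt(2)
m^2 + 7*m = m*(m + 7)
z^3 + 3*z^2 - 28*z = z*(z - 4)*(z + 7)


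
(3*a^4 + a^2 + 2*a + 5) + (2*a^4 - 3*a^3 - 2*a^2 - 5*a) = 5*a^4 - 3*a^3 - a^2 - 3*a + 5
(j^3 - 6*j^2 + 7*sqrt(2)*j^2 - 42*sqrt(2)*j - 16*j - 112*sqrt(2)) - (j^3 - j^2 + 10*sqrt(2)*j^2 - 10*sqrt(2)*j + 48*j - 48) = -5*j^2 - 3*sqrt(2)*j^2 - 64*j - 32*sqrt(2)*j - 112*sqrt(2) + 48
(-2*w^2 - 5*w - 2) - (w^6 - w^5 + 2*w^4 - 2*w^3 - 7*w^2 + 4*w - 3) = -w^6 + w^5 - 2*w^4 + 2*w^3 + 5*w^2 - 9*w + 1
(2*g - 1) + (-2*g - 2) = -3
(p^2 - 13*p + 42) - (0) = p^2 - 13*p + 42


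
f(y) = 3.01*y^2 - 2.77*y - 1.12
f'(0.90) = 2.65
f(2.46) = 10.28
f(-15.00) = 717.68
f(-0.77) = 2.80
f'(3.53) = 18.48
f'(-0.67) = -6.80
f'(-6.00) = -38.89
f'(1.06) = 3.61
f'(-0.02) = -2.89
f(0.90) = -1.17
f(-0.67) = 2.09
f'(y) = 6.02*y - 2.77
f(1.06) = -0.67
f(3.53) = 26.61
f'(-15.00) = -93.07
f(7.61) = 152.12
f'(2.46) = 12.04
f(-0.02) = -1.06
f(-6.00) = 123.86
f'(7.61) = 43.04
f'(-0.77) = -7.41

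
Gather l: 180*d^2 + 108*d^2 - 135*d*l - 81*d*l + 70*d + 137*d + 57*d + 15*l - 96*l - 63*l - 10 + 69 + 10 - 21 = 288*d^2 + 264*d + l*(-216*d - 144) + 48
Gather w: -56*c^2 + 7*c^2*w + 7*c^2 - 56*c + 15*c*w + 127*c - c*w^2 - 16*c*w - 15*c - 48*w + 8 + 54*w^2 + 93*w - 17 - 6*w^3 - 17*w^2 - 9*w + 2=-49*c^2 + 56*c - 6*w^3 + w^2*(37 - c) + w*(7*c^2 - c + 36) - 7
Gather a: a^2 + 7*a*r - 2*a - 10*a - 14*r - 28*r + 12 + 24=a^2 + a*(7*r - 12) - 42*r + 36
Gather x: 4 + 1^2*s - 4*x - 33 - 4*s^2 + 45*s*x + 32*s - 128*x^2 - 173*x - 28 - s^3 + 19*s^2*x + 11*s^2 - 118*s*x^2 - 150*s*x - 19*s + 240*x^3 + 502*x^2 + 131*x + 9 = -s^3 + 7*s^2 + 14*s + 240*x^3 + x^2*(374 - 118*s) + x*(19*s^2 - 105*s - 46) - 48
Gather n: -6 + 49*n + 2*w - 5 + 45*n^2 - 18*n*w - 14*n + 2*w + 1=45*n^2 + n*(35 - 18*w) + 4*w - 10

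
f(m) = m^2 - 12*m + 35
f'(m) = 2*m - 12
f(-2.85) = 77.32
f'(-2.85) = -17.70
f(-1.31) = 52.44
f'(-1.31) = -14.62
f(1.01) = 23.90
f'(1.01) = -9.98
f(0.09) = 33.93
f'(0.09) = -11.82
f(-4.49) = 109.04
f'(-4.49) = -20.98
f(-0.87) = 46.20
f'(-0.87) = -13.74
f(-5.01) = 120.22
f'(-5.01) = -22.02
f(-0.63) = 42.96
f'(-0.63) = -13.26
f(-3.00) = 80.00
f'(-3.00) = -18.00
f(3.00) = 8.00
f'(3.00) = -6.00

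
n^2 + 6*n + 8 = (n + 2)*(n + 4)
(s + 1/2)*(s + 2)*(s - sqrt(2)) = s^3 - sqrt(2)*s^2 + 5*s^2/2 - 5*sqrt(2)*s/2 + s - sqrt(2)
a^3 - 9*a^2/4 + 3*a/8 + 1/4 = (a - 2)*(a - 1/2)*(a + 1/4)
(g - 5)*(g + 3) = g^2 - 2*g - 15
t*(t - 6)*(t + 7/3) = t^3 - 11*t^2/3 - 14*t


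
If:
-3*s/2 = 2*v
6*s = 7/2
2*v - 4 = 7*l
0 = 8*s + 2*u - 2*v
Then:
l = -39/56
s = 7/12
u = -133/48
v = -7/16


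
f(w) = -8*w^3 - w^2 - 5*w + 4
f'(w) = -24*w^2 - 2*w - 5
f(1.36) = -24.77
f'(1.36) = -52.11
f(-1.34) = 28.15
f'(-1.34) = -45.41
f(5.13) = -1128.01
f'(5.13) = -646.87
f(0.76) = -3.89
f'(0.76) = -20.38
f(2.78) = -189.51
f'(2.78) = -196.04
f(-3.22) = 276.82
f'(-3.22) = -247.40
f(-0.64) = 8.89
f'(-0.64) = -13.55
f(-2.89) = 203.20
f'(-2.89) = -199.67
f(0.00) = 4.00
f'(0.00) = -5.00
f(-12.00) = 13744.00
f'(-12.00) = -3437.00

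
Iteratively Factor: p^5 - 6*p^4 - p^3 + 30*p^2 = (p)*(p^4 - 6*p^3 - p^2 + 30*p) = p*(p - 5)*(p^3 - p^2 - 6*p) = p*(p - 5)*(p - 3)*(p^2 + 2*p) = p*(p - 5)*(p - 3)*(p + 2)*(p)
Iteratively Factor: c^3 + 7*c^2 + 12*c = (c + 4)*(c^2 + 3*c) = c*(c + 4)*(c + 3)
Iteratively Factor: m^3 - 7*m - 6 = (m + 1)*(m^2 - m - 6) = (m - 3)*(m + 1)*(m + 2)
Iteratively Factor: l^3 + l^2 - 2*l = (l)*(l^2 + l - 2) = l*(l + 2)*(l - 1)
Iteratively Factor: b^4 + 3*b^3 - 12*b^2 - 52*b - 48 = (b + 2)*(b^3 + b^2 - 14*b - 24) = (b + 2)^2*(b^2 - b - 12) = (b + 2)^2*(b + 3)*(b - 4)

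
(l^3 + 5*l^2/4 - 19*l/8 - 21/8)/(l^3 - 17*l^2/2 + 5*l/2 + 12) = (l + 7/4)/(l - 8)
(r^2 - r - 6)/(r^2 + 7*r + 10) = (r - 3)/(r + 5)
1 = 1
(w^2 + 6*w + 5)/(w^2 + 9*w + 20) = (w + 1)/(w + 4)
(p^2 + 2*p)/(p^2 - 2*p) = (p + 2)/(p - 2)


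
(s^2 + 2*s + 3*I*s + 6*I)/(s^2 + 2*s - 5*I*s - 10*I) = (s + 3*I)/(s - 5*I)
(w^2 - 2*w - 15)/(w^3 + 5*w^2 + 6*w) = (w - 5)/(w*(w + 2))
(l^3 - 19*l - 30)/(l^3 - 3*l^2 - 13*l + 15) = (l + 2)/(l - 1)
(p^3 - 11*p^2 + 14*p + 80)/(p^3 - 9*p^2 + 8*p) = (p^2 - 3*p - 10)/(p*(p - 1))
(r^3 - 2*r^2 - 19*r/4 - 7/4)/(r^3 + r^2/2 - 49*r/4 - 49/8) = 2*(r + 1)/(2*r + 7)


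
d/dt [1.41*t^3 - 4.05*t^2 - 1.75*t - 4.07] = 4.23*t^2 - 8.1*t - 1.75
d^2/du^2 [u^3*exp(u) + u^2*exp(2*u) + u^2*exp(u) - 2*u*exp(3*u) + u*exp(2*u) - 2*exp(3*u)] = (u^3 + 4*u^2*exp(u) + 7*u^2 - 18*u*exp(2*u) + 12*u*exp(u) + 10*u - 30*exp(2*u) + 6*exp(u) + 2)*exp(u)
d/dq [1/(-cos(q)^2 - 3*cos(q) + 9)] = -(2*cos(q) + 3)*sin(q)/(cos(q)^2 + 3*cos(q) - 9)^2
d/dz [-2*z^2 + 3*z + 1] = 3 - 4*z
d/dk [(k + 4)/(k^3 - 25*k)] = 2*(-k^3 - 6*k^2 + 50)/(k^2*(k^4 - 50*k^2 + 625))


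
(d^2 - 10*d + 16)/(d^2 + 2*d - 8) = (d - 8)/(d + 4)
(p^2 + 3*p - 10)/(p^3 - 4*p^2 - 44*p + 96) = (p + 5)/(p^2 - 2*p - 48)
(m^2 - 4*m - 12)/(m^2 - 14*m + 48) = (m + 2)/(m - 8)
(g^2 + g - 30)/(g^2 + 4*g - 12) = (g - 5)/(g - 2)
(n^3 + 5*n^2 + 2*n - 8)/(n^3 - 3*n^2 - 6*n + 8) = (n + 4)/(n - 4)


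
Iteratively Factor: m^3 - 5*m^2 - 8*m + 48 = (m - 4)*(m^2 - m - 12) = (m - 4)*(m + 3)*(m - 4)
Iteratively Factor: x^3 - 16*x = (x - 4)*(x^2 + 4*x) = x*(x - 4)*(x + 4)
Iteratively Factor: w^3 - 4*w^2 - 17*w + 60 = (w - 3)*(w^2 - w - 20) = (w - 3)*(w + 4)*(w - 5)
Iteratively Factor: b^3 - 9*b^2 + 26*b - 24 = (b - 3)*(b^2 - 6*b + 8) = (b - 4)*(b - 3)*(b - 2)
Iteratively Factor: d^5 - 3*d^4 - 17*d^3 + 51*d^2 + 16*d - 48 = (d + 1)*(d^4 - 4*d^3 - 13*d^2 + 64*d - 48) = (d - 3)*(d + 1)*(d^3 - d^2 - 16*d + 16) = (d - 4)*(d - 3)*(d + 1)*(d^2 + 3*d - 4) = (d - 4)*(d - 3)*(d + 1)*(d + 4)*(d - 1)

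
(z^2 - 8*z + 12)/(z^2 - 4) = (z - 6)/(z + 2)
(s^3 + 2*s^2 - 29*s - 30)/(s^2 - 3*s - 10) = (s^2 + 7*s + 6)/(s + 2)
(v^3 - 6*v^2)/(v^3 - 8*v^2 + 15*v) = v*(v - 6)/(v^2 - 8*v + 15)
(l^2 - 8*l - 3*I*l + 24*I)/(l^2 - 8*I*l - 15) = (l - 8)/(l - 5*I)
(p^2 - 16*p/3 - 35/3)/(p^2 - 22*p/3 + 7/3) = (3*p + 5)/(3*p - 1)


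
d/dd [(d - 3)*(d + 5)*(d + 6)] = 3*d^2 + 16*d - 3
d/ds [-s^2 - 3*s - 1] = -2*s - 3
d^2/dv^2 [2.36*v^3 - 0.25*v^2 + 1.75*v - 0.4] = 14.16*v - 0.5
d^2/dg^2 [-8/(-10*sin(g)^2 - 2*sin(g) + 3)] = 16*(-200*sin(g)^4 - 30*sin(g)^3 + 238*sin(g)^2 + 57*sin(g) + 34)/(10*sin(g)^2 + 2*sin(g) - 3)^3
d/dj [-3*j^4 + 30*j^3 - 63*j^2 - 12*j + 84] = -12*j^3 + 90*j^2 - 126*j - 12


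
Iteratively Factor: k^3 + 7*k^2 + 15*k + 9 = (k + 3)*(k^2 + 4*k + 3) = (k + 3)^2*(k + 1)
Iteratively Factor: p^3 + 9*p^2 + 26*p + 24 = (p + 3)*(p^2 + 6*p + 8) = (p + 2)*(p + 3)*(p + 4)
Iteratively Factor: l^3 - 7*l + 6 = (l - 1)*(l^2 + l - 6) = (l - 2)*(l - 1)*(l + 3)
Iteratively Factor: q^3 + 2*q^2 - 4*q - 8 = (q + 2)*(q^2 - 4) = (q - 2)*(q + 2)*(q + 2)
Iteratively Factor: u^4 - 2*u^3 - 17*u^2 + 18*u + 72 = (u - 3)*(u^3 + u^2 - 14*u - 24) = (u - 3)*(u + 3)*(u^2 - 2*u - 8) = (u - 3)*(u + 2)*(u + 3)*(u - 4)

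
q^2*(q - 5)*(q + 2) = q^4 - 3*q^3 - 10*q^2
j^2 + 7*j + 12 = (j + 3)*(j + 4)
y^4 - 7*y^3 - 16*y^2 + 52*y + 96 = (y - 8)*(y - 3)*(y + 2)^2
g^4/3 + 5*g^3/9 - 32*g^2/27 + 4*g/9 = g*(g/3 + 1)*(g - 2/3)^2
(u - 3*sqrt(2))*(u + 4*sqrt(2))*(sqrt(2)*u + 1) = sqrt(2)*u^3 + 3*u^2 - 23*sqrt(2)*u - 24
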